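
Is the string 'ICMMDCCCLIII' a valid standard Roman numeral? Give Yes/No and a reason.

'ICMMDCCCLIII': Invalid subtractive combination: IC

No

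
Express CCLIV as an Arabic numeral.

CCLIV: C=100, C=100, L=50, IV=4
100 + 100 + 50 + 4 = 254

254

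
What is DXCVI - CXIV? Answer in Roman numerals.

DXCVI = 596
CXIV = 114
596 - 114 = 482

CDLXXXII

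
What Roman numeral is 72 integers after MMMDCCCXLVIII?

MMMDCCCXLVIII = 3848
3848 + 72 = 3920

MMMCMXX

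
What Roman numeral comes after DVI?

DVI = 506, so the next integer is 506 + 1 = 507

DVII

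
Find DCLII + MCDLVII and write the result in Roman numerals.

DCLII = 652
MCDLVII = 1457
652 + 1457 = 2109

MMCIX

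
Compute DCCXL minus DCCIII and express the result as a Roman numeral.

DCCXL = 740
DCCIII = 703
740 - 703 = 37

XXXVII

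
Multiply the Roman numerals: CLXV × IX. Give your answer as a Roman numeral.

CLXV = 165
IX = 9
165 × 9 = 1485

MCDLXXXV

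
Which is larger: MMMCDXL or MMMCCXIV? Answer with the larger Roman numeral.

MMMCDXL = 3440
MMMCCXIV = 3214
3440 is larger

MMMCDXL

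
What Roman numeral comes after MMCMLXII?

MMCMLXII = 2962; next is 2963

MMCMLXIII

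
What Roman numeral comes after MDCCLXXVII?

MDCCLXXVII = 1777; next is 1778

MDCCLXXVIII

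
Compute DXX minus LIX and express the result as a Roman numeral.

DXX = 520
LIX = 59
520 - 59 = 461

CDLXI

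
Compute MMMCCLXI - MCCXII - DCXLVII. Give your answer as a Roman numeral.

MMMCCLXI = 3261, MCCXII = 1212, DCXLVII = 647
3261 - 1212 = 2049
2049 - 647 = 1402

MCDII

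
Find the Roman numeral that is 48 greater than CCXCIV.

CCXCIV = 294
294 + 48 = 342

CCCXLII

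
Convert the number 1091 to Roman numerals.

Convert 1091 to Roman numerals:
  1091 contains 1×1000 (M)
  91 contains 1×90 (XC)
  1 contains 1×1 (I)

MXCI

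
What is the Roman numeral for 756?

Convert 756 to Roman numerals:
  756 contains 1×500 (D)
  256 contains 2×100 (CC)
  56 contains 1×50 (L)
  6 contains 1×5 (V)
  1 contains 1×1 (I)

DCCLVI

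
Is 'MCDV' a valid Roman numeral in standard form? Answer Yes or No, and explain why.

'MCDV': Check the rules: uses only the symbols I, V, X, L, C, D, M; no symbol is repeated more than three times in a row; V, L and D each appear at most once; the only place a smaller symbol precedes a larger one is the allowed subtractive pair CD, the symbol right after such a pair (if any) is smaller than the pair's first symbol, and otherwise the values never increase from left to right. Value: M (1000) + CD (400) + V (5) = 1405. So it is a valid standard Roman numeral.

Yes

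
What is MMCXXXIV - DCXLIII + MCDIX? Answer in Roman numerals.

MMCXXXIV = 2134, DCXLIII = 643, MCDIX = 1409
2134 - 643 = 1491
1491 + 1409 = 2900

MMCM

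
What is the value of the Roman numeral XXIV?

XXIV: X=10, X=10, IV=4
10 + 10 + 4 = 24

24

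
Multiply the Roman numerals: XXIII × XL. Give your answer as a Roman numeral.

XXIII = 23
XL = 40
23 × 40 = 920

CMXX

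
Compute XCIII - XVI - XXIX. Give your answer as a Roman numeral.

XCIII = 93, XVI = 16, XXIX = 29
93 - 16 = 77
77 - 29 = 48

XLVIII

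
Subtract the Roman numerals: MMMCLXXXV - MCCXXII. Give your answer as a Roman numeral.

MMMCLXXXV = 3185
MCCXXII = 1222
3185 - 1222 = 1963

MCMLXIII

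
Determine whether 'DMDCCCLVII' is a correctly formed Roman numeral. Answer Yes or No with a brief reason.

'DMDCCCLVII': D should not appear more than once

No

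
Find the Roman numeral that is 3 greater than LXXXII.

LXXXII = 82
82 + 3 = 85

LXXXV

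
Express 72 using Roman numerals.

Convert 72 to Roman numerals:
  72 contains 1×50 (L)
  22 contains 2×10 (XX)
  2 contains 2×1 (II)

LXXII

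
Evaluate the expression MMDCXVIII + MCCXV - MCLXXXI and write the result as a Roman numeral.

MMDCXVIII = 2618, MCCXV = 1215, MCLXXXI = 1181
2618 + 1215 = 3833
3833 - 1181 = 2652

MMDCLII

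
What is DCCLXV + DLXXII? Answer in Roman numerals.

DCCLXV = 765
DLXXII = 572
765 + 572 = 1337

MCCCXXXVII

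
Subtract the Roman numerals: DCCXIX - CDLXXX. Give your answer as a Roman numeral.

DCCXIX = 719
CDLXXX = 480
719 - 480 = 239

CCXXXIX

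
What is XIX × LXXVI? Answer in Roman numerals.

XIX = 19
LXXVI = 76
19 × 76 = 1444

MCDXLIV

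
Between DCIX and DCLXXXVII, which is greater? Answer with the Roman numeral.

DCIX = 609
DCLXXXVII = 687
687 is larger

DCLXXXVII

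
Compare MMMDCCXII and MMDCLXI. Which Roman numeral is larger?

MMMDCCXII = 3712
MMDCLXI = 2661
3712 is larger

MMMDCCXII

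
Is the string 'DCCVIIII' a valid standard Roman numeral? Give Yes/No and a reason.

'DCCVIIII': More than 3 consecutive I's

No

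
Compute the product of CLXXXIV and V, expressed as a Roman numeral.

CLXXXIV = 184
V = 5
184 × 5 = 920

CMXX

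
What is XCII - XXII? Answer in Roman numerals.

XCII = 92
XXII = 22
92 - 22 = 70

LXX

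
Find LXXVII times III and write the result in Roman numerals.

LXXVII = 77
III = 3
77 × 3 = 231

CCXXXI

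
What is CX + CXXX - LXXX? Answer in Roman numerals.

CX = 110, CXXX = 130, LXXX = 80
110 + 130 = 240
240 - 80 = 160

CLX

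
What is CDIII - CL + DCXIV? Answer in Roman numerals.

CDIII = 403, CL = 150, DCXIV = 614
403 - 150 = 253
253 + 614 = 867

DCCCLXVII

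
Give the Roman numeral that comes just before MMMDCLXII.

MMMDCLXII = 3662, so the previous integer is 3662 - 1 = 3661

MMMDCLXI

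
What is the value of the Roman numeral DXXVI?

DXXVI: D=500, X=10, X=10, V=5, I=1
500 + 10 + 10 + 5 + 1 = 526

526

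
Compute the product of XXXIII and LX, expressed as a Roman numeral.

XXXIII = 33
LX = 60
33 × 60 = 1980

MCMLXXX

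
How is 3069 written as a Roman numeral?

Convert 3069 to Roman numerals:
  3069 contains 3×1000 (MMM)
  69 contains 1×50 (L)
  19 contains 1×10 (X)
  9 contains 1×9 (IX)

MMMLXIX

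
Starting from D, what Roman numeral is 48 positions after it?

D = 500
500 + 48 = 548

DXLVIII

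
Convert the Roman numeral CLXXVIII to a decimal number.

CLXXVIII: C=100, L=50, X=10, X=10, V=5, I=1, I=1, I=1
100 + 50 + 10 + 10 + 5 + 1 + 1 + 1 = 178

178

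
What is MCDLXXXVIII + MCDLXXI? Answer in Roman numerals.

MCDLXXXVIII = 1488
MCDLXXI = 1471
1488 + 1471 = 2959

MMCMLIX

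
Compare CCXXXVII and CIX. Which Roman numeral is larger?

CCXXXVII = 237
CIX = 109
237 is larger

CCXXXVII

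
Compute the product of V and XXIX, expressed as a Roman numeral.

V = 5
XXIX = 29
5 × 29 = 145

CXLV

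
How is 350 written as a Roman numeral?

Convert 350 to Roman numerals:
  350 contains 3×100 (CCC)
  50 contains 1×50 (L)

CCCL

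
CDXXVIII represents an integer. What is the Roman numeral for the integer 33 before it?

CDXXVIII = 428
428 - 33 = 395

CCCXCV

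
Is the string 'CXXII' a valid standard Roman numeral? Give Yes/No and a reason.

'CXXII': Check the rules: uses only the symbols I, V, X, L, C, D, M; no symbol is repeated more than three times in a row; V, L and D each appear at most once; no smaller symbol precedes a larger one (values never increase from left to right). Value: C (100) + X (10) + X (10) + I (1) + I (1) = 122. So it is a valid standard Roman numeral.

Yes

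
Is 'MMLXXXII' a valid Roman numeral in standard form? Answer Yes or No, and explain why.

'MMLXXXII': Check the rules: uses only the symbols I, V, X, L, C, D, M; no symbol is repeated more than three times in a row; V, L and D each appear at most once; no smaller symbol precedes a larger one (values never increase from left to right). Value: M (1000) + M (1000) + L (50) + X (10) + X (10) + X (10) + I (1) + I (1) = 2082. So it is a valid standard Roman numeral.

Yes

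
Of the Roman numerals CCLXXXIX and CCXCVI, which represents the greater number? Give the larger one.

CCLXXXIX = 289
CCXCVI = 296
296 is larger

CCXCVI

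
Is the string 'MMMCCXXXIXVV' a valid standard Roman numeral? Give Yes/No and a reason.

'MMMCCXXXIXVV': V should not appear more than once

No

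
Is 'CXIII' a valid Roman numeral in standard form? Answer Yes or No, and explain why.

'CXIII': Check the rules: uses only the symbols I, V, X, L, C, D, M; no symbol is repeated more than three times in a row; V, L and D each appear at most once; no smaller symbol precedes a larger one (values never increase from left to right). Value: C (100) + X (10) + I (1) + I (1) + I (1) = 113. So it is a valid standard Roman numeral.

Yes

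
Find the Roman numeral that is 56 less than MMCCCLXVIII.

MMCCCLXVIII = 2368
2368 - 56 = 2312

MMCCCXII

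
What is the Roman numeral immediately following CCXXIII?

CCXXIII = 223, so the next integer is 223 + 1 = 224

CCXXIV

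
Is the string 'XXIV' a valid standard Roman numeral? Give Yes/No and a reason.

'XXIV': Check the rules: uses only the symbols I, V, X, L, C, D, M; no symbol is repeated more than three times in a row; V, L and D each appear at most once; the only place a smaller symbol precedes a larger one is the allowed subtractive pair IV, the symbol right after such a pair (if any) is smaller than the pair's first symbol, and otherwise the values never increase from left to right. Value: X (10) + X (10) + IV (4) = 24. So it is a valid standard Roman numeral.

Yes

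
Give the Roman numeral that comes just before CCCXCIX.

CCCXCIX = 399, so the previous integer is 399 - 1 = 398

CCCXCVIII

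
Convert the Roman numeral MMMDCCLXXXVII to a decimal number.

MMMDCCLXXXVII: M=1000, M=1000, M=1000, D=500, C=100, C=100, L=50, X=10, X=10, X=10, V=5, I=1, I=1
1000 + 1000 + 1000 + 500 + 100 + 100 + 50 + 10 + 10 + 10 + 5 + 1 + 1 = 3787

3787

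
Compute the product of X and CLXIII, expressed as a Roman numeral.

X = 10
CLXIII = 163
10 × 163 = 1630

MDCXXX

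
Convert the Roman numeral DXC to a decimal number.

DXC: D=500, XC=90
500 + 90 = 590

590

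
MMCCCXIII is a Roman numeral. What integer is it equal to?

MMCCCXIII: M=1000, M=1000, C=100, C=100, C=100, X=10, I=1, I=1, I=1
1000 + 1000 + 100 + 100 + 100 + 10 + 1 + 1 + 1 = 2313

2313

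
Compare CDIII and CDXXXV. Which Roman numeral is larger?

CDIII = 403
CDXXXV = 435
435 is larger

CDXXXV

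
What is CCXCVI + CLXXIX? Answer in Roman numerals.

CCXCVI = 296
CLXXIX = 179
296 + 179 = 475

CDLXXV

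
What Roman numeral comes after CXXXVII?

CXXXVII = 137, so the next integer is 137 + 1 = 138

CXXXVIII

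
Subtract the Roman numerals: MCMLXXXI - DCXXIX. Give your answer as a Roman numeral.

MCMLXXXI = 1981
DCXXIX = 629
1981 - 629 = 1352

MCCCLII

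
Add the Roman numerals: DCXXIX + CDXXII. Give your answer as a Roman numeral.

DCXXIX = 629
CDXXII = 422
629 + 422 = 1051

MLI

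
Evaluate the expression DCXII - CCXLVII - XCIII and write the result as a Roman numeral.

DCXII = 612, CCXLVII = 247, XCIII = 93
612 - 247 = 365
365 - 93 = 272

CCLXXII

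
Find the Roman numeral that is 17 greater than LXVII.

LXVII = 67
67 + 17 = 84

LXXXIV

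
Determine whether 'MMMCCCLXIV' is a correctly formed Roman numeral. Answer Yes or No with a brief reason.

'MMMCCCLXIV': Check the rules: uses only the symbols I, V, X, L, C, D, M; no symbol is repeated more than three times in a row; V, L and D each appear at most once; the only place a smaller symbol precedes a larger one is the allowed subtractive pair IV, the symbol right after such a pair (if any) is smaller than the pair's first symbol, and otherwise the values never increase from left to right. Value: M (1000) + M (1000) + M (1000) + C (100) + C (100) + C (100) + L (50) + X (10) + IV (4) = 3364. So it is a valid standard Roman numeral.

Yes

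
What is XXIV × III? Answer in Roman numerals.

XXIV = 24
III = 3
24 × 3 = 72

LXXII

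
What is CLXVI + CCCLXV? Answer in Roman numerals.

CLXVI = 166
CCCLXV = 365
166 + 365 = 531

DXXXI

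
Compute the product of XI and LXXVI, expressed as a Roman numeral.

XI = 11
LXXVI = 76
11 × 76 = 836

DCCCXXXVI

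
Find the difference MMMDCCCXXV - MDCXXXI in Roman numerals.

MMMDCCCXXV = 3825
MDCXXXI = 1631
3825 - 1631 = 2194

MMCXCIV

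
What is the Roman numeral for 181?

Convert 181 to Roman numerals:
  181 contains 1×100 (C)
  81 contains 1×50 (L)
  31 contains 3×10 (XXX)
  1 contains 1×1 (I)

CLXXXI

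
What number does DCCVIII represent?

DCCVIII: D=500, C=100, C=100, V=5, I=1, I=1, I=1
500 + 100 + 100 + 5 + 1 + 1 + 1 = 708

708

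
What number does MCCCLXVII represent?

MCCCLXVII: M=1000, C=100, C=100, C=100, L=50, X=10, V=5, I=1, I=1
1000 + 100 + 100 + 100 + 50 + 10 + 5 + 1 + 1 = 1367

1367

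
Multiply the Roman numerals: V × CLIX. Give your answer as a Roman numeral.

V = 5
CLIX = 159
5 × 159 = 795

DCCXCV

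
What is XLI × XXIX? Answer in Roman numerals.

XLI = 41
XXIX = 29
41 × 29 = 1189

MCLXXXIX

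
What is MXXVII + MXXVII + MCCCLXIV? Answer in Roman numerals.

MXXVII = 1027, MXXVII = 1027, MCCCLXIV = 1364
1027 + 1027 = 2054
2054 + 1364 = 3418

MMMCDXVIII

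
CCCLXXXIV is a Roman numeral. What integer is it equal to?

CCCLXXXIV: C=100, C=100, C=100, L=50, X=10, X=10, X=10, IV=4
100 + 100 + 100 + 50 + 10 + 10 + 10 + 4 = 384

384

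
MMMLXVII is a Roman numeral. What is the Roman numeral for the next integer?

MMMLXVII = 3067; next is 3068

MMMLXVIII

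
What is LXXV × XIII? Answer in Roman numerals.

LXXV = 75
XIII = 13
75 × 13 = 975

CMLXXV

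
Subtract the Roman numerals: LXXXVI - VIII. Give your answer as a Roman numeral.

LXXXVI = 86
VIII = 8
86 - 8 = 78

LXXVIII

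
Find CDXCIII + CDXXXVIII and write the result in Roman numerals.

CDXCIII = 493
CDXXXVIII = 438
493 + 438 = 931

CMXXXI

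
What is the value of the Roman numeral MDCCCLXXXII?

MDCCCLXXXII: M=1000, D=500, C=100, C=100, C=100, L=50, X=10, X=10, X=10, I=1, I=1
1000 + 500 + 100 + 100 + 100 + 50 + 10 + 10 + 10 + 1 + 1 = 1882

1882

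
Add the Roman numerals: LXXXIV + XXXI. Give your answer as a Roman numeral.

LXXXIV = 84
XXXI = 31
84 + 31 = 115

CXV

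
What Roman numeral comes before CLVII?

CLVII = 157; previous is 156

CLVI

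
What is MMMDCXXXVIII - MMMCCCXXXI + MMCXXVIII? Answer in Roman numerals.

MMMDCXXXVIII = 3638, MMMCCCXXXI = 3331, MMCXXVIII = 2128
3638 - 3331 = 307
307 + 2128 = 2435

MMCDXXXV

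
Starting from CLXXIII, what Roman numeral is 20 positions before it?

CLXXIII = 173
173 - 20 = 153

CLIII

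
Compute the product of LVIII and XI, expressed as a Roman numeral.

LVIII = 58
XI = 11
58 × 11 = 638

DCXXXVIII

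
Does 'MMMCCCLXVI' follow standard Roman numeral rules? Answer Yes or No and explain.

'MMMCCCLXVI': Check the rules: uses only the symbols I, V, X, L, C, D, M; no symbol is repeated more than three times in a row; V, L and D each appear at most once; no smaller symbol precedes a larger one (values never increase from left to right). Value: M (1000) + M (1000) + M (1000) + C (100) + C (100) + C (100) + L (50) + X (10) + V (5) + I (1) = 3366. So it is a valid standard Roman numeral.

Yes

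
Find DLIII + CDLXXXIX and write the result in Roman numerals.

DLIII = 553
CDLXXXIX = 489
553 + 489 = 1042

MXLII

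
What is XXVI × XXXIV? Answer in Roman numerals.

XXVI = 26
XXXIV = 34
26 × 34 = 884

DCCCLXXXIV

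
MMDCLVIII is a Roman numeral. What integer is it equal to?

MMDCLVIII: M=1000, M=1000, D=500, C=100, L=50, V=5, I=1, I=1, I=1
1000 + 1000 + 500 + 100 + 50 + 5 + 1 + 1 + 1 = 2658

2658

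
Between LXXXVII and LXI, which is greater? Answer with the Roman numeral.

LXXXVII = 87
LXI = 61
87 is larger

LXXXVII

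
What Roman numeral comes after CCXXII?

CCXXII = 222, so the next integer is 222 + 1 = 223

CCXXIII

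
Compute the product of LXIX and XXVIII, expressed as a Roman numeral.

LXIX = 69
XXVIII = 28
69 × 28 = 1932

MCMXXXII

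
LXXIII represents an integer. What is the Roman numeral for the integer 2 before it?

LXXIII = 73
73 - 2 = 71

LXXI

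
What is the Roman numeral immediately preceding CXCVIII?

CXCVIII = 198; previous is 197

CXCVII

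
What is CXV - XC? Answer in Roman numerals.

CXV = 115
XC = 90
115 - 90 = 25

XXV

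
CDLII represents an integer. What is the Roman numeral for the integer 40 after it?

CDLII = 452
452 + 40 = 492

CDXCII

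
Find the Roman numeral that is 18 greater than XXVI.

XXVI = 26
26 + 18 = 44

XLIV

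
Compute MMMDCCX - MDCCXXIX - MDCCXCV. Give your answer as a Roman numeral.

MMMDCCX = 3710, MDCCXXIX = 1729, MDCCXCV = 1795
3710 - 1729 = 1981
1981 - 1795 = 186

CLXXXVI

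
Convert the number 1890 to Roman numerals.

Convert 1890 to Roman numerals:
  1890 contains 1×1000 (M)
  890 contains 1×500 (D)
  390 contains 3×100 (CCC)
  90 contains 1×90 (XC)

MDCCCXC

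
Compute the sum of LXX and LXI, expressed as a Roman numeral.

LXX = 70
LXI = 61
70 + 61 = 131

CXXXI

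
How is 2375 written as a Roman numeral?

Convert 2375 to Roman numerals:
  2375 contains 2×1000 (MM)
  375 contains 3×100 (CCC)
  75 contains 1×50 (L)
  25 contains 2×10 (XX)
  5 contains 1×5 (V)

MMCCCLXXV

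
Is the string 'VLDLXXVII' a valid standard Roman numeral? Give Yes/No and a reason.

'VLDLXXVII': V should not appear more than once

No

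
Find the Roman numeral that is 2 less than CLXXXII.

CLXXXII = 182
182 - 2 = 180

CLXXX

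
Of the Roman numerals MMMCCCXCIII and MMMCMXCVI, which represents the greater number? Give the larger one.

MMMCCCXCIII = 3393
MMMCMXCVI = 3996
3996 is larger

MMMCMXCVI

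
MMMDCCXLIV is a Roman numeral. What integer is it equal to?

MMMDCCXLIV: M=1000, M=1000, M=1000, D=500, C=100, C=100, XL=40, IV=4
1000 + 1000 + 1000 + 500 + 100 + 100 + 40 + 4 = 3744

3744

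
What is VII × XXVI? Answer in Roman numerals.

VII = 7
XXVI = 26
7 × 26 = 182

CLXXXII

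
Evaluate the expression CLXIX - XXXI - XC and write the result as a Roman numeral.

CLXIX = 169, XXXI = 31, XC = 90
169 - 31 = 138
138 - 90 = 48

XLVIII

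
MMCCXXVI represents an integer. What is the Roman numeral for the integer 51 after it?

MMCCXXVI = 2226
2226 + 51 = 2277

MMCCLXXVII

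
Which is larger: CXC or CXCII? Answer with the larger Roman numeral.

CXC = 190
CXCII = 192
192 is larger

CXCII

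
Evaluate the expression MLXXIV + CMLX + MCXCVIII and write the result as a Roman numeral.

MLXXIV = 1074, CMLX = 960, MCXCVIII = 1198
1074 + 960 = 2034
2034 + 1198 = 3232

MMMCCXXXII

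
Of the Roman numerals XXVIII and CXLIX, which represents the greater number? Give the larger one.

XXVIII = 28
CXLIX = 149
149 is larger

CXLIX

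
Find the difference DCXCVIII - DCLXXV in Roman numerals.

DCXCVIII = 698
DCLXXV = 675
698 - 675 = 23

XXIII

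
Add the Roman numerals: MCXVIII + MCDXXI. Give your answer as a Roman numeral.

MCXVIII = 1118
MCDXXI = 1421
1118 + 1421 = 2539

MMDXXXIX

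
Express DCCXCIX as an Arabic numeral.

DCCXCIX: D=500, C=100, C=100, XC=90, IX=9
500 + 100 + 100 + 90 + 9 = 799

799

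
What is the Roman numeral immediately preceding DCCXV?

DCCXV = 715, so the previous integer is 715 - 1 = 714

DCCXIV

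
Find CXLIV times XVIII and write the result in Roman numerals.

CXLIV = 144
XVIII = 18
144 × 18 = 2592

MMDXCII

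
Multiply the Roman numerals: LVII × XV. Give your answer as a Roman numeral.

LVII = 57
XV = 15
57 × 15 = 855

DCCCLV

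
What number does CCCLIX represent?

CCCLIX: C=100, C=100, C=100, L=50, IX=9
100 + 100 + 100 + 50 + 9 = 359

359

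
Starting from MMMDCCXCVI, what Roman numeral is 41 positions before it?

MMMDCCXCVI = 3796
3796 - 41 = 3755

MMMDCCLV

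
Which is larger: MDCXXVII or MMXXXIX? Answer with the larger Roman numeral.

MDCXXVII = 1627
MMXXXIX = 2039
2039 is larger

MMXXXIX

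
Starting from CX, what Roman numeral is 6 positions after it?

CX = 110
110 + 6 = 116

CXVI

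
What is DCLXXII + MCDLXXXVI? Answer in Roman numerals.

DCLXXII = 672
MCDLXXXVI = 1486
672 + 1486 = 2158

MMCLVIII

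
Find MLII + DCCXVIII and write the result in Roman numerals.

MLII = 1052
DCCXVIII = 718
1052 + 718 = 1770

MDCCLXX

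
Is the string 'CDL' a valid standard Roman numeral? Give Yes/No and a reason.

'CDL': Check the rules: uses only the symbols I, V, X, L, C, D, M; no symbol is repeated more than three times in a row; V, L and D each appear at most once; the only place a smaller symbol precedes a larger one is the allowed subtractive pair CD, the symbol right after such a pair (if any) is smaller than the pair's first symbol, and otherwise the values never increase from left to right. Value: CD (400) + L (50) = 450. So it is a valid standard Roman numeral.

Yes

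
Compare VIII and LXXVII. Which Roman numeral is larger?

VIII = 8
LXXVII = 77
77 is larger

LXXVII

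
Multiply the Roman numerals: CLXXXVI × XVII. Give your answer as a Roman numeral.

CLXXXVI = 186
XVII = 17
186 × 17 = 3162

MMMCLXII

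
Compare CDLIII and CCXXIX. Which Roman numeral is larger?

CDLIII = 453
CCXXIX = 229
453 is larger

CDLIII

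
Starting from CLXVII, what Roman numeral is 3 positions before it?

CLXVII = 167
167 - 3 = 164

CLXIV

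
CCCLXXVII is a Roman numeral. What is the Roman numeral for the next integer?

CCCLXXVII = 377, so the next integer is 377 + 1 = 378

CCCLXXVIII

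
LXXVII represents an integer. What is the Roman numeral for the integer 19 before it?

LXXVII = 77
77 - 19 = 58

LVIII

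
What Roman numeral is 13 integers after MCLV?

MCLV = 1155
1155 + 13 = 1168

MCLXVIII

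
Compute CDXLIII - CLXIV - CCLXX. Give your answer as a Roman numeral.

CDXLIII = 443, CLXIV = 164, CCLXX = 270
443 - 164 = 279
279 - 270 = 9

IX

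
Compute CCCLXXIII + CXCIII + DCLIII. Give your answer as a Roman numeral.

CCCLXXIII = 373, CXCIII = 193, DCLIII = 653
373 + 193 = 566
566 + 653 = 1219

MCCXIX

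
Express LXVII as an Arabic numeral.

LXVII: L=50, X=10, V=5, I=1, I=1
50 + 10 + 5 + 1 + 1 = 67

67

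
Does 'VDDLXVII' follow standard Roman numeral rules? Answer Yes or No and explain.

'VDDLXVII': V should not appear more than once

No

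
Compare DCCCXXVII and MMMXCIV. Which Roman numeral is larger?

DCCCXXVII = 827
MMMXCIV = 3094
3094 is larger

MMMXCIV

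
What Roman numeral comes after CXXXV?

CXXXV = 135; next is 136

CXXXVI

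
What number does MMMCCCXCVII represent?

MMMCCCXCVII: M=1000, M=1000, M=1000, C=100, C=100, C=100, XC=90, V=5, I=1, I=1
1000 + 1000 + 1000 + 100 + 100 + 100 + 90 + 5 + 1 + 1 = 3397

3397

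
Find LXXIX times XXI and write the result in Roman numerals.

LXXIX = 79
XXI = 21
79 × 21 = 1659

MDCLIX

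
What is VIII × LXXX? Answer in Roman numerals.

VIII = 8
LXXX = 80
8 × 80 = 640

DCXL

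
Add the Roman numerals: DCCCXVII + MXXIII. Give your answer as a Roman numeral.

DCCCXVII = 817
MXXIII = 1023
817 + 1023 = 1840

MDCCCXL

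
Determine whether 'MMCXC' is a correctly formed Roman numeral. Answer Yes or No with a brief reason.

'MMCXC': Check the rules: uses only the symbols I, V, X, L, C, D, M; no symbol is repeated more than three times in a row; V, L and D each appear at most once; the only place a smaller symbol precedes a larger one is the allowed subtractive pair XC, the symbol right after such a pair (if any) is smaller than the pair's first symbol, and otherwise the values never increase from left to right. Value: M (1000) + M (1000) + C (100) + XC (90) = 2190. So it is a valid standard Roman numeral.

Yes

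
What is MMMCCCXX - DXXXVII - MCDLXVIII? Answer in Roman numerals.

MMMCCCXX = 3320, DXXXVII = 537, MCDLXVIII = 1468
3320 - 537 = 2783
2783 - 1468 = 1315

MCCCXV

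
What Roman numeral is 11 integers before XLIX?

XLIX = 49
49 - 11 = 38

XXXVIII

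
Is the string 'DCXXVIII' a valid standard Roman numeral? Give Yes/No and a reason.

'DCXXVIII': Check the rules: uses only the symbols I, V, X, L, C, D, M; no symbol is repeated more than three times in a row; V, L and D each appear at most once; no smaller symbol precedes a larger one (values never increase from left to right). Value: D (500) + C (100) + X (10) + X (10) + V (5) + I (1) + I (1) + I (1) = 628. So it is a valid standard Roman numeral.

Yes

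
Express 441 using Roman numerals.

Convert 441 to Roman numerals:
  441 contains 1×400 (CD)
  41 contains 1×40 (XL)
  1 contains 1×1 (I)

CDXLI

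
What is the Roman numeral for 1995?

Convert 1995 to Roman numerals:
  1995 contains 1×1000 (M)
  995 contains 1×900 (CM)
  95 contains 1×90 (XC)
  5 contains 1×5 (V)

MCMXCV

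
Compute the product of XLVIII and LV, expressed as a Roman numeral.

XLVIII = 48
LV = 55
48 × 55 = 2640

MMDCXL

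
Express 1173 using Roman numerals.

Convert 1173 to Roman numerals:
  1173 contains 1×1000 (M)
  173 contains 1×100 (C)
  73 contains 1×50 (L)
  23 contains 2×10 (XX)
  3 contains 3×1 (III)

MCLXXIII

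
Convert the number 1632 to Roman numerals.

Convert 1632 to Roman numerals:
  1632 contains 1×1000 (M)
  632 contains 1×500 (D)
  132 contains 1×100 (C)
  32 contains 3×10 (XXX)
  2 contains 2×1 (II)

MDCXXXII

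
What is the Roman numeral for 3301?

Convert 3301 to Roman numerals:
  3301 contains 3×1000 (MMM)
  301 contains 3×100 (CCC)
  1 contains 1×1 (I)

MMMCCCI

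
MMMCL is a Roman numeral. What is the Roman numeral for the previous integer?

MMMCL = 3150; previous is 3149

MMMCXLIX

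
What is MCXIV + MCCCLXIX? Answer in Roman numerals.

MCXIV = 1114
MCCCLXIX = 1369
1114 + 1369 = 2483

MMCDLXXXIII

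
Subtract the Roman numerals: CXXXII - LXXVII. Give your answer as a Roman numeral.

CXXXII = 132
LXXVII = 77
132 - 77 = 55

LV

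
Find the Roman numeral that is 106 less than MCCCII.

MCCCII = 1302
1302 - 106 = 1196

MCXCVI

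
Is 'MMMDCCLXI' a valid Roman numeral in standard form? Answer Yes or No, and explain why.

'MMMDCCLXI': Check the rules: uses only the symbols I, V, X, L, C, D, M; no symbol is repeated more than three times in a row; V, L and D each appear at most once; no smaller symbol precedes a larger one (values never increase from left to right). Value: M (1000) + M (1000) + M (1000) + D (500) + C (100) + C (100) + L (50) + X (10) + I (1) = 3761. So it is a valid standard Roman numeral.

Yes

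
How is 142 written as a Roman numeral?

Convert 142 to Roman numerals:
  142 contains 1×100 (C)
  42 contains 1×40 (XL)
  2 contains 2×1 (II)

CXLII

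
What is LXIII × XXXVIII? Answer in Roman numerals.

LXIII = 63
XXXVIII = 38
63 × 38 = 2394

MMCCCXCIV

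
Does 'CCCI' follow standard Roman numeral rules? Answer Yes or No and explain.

'CCCI': Check the rules: uses only the symbols I, V, X, L, C, D, M; no symbol is repeated more than three times in a row; V, L and D each appear at most once; no smaller symbol precedes a larger one (values never increase from left to right). Value: C (100) + C (100) + C (100) + I (1) = 301. So it is a valid standard Roman numeral.

Yes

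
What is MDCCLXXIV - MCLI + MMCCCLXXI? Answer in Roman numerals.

MDCCLXXIV = 1774, MCLI = 1151, MMCCCLXXI = 2371
1774 - 1151 = 623
623 + 2371 = 2994

MMCMXCIV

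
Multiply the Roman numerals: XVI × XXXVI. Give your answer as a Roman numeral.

XVI = 16
XXXVI = 36
16 × 36 = 576

DLXXVI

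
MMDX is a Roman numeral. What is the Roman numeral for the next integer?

MMDX = 2510; next is 2511

MMDXI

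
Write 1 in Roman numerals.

Convert 1 to Roman numerals:
  1 contains 1×1 (I)

I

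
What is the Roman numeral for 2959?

Convert 2959 to Roman numerals:
  2959 contains 2×1000 (MM)
  959 contains 1×900 (CM)
  59 contains 1×50 (L)
  9 contains 1×9 (IX)

MMCMLIX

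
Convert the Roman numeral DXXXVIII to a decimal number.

DXXXVIII: D=500, X=10, X=10, X=10, V=5, I=1, I=1, I=1
500 + 10 + 10 + 10 + 5 + 1 + 1 + 1 = 538

538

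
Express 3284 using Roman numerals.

Convert 3284 to Roman numerals:
  3284 contains 3×1000 (MMM)
  284 contains 2×100 (CC)
  84 contains 1×50 (L)
  34 contains 3×10 (XXX)
  4 contains 1×4 (IV)

MMMCCLXXXIV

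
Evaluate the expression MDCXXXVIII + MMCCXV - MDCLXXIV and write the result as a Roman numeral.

MDCXXXVIII = 1638, MMCCXV = 2215, MDCLXXIV = 1674
1638 + 2215 = 3853
3853 - 1674 = 2179

MMCLXXIX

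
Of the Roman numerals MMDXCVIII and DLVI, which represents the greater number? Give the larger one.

MMDXCVIII = 2598
DLVI = 556
2598 is larger

MMDXCVIII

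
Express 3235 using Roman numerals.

Convert 3235 to Roman numerals:
  3235 contains 3×1000 (MMM)
  235 contains 2×100 (CC)
  35 contains 3×10 (XXX)
  5 contains 1×5 (V)

MMMCCXXXV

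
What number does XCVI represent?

XCVI: XC=90, V=5, I=1
90 + 5 + 1 = 96

96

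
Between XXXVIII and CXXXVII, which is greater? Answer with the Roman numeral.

XXXVIII = 38
CXXXVII = 137
137 is larger

CXXXVII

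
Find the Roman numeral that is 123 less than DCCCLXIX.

DCCCLXIX = 869
869 - 123 = 746

DCCXLVI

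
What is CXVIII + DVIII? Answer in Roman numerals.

CXVIII = 118
DVIII = 508
118 + 508 = 626

DCXXVI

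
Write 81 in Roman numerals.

Convert 81 to Roman numerals:
  81 contains 1×50 (L)
  31 contains 3×10 (XXX)
  1 contains 1×1 (I)

LXXXI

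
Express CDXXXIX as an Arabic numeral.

CDXXXIX: CD=400, X=10, X=10, X=10, IX=9
400 + 10 + 10 + 10 + 9 = 439

439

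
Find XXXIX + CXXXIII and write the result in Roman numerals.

XXXIX = 39
CXXXIII = 133
39 + 133 = 172

CLXXII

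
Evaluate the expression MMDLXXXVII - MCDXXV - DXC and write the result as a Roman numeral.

MMDLXXXVII = 2587, MCDXXV = 1425, DXC = 590
2587 - 1425 = 1162
1162 - 590 = 572

DLXXII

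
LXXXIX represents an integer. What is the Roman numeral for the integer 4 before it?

LXXXIX = 89
89 - 4 = 85

LXXXV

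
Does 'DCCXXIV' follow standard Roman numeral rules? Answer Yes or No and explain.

'DCCXXIV': Check the rules: uses only the symbols I, V, X, L, C, D, M; no symbol is repeated more than three times in a row; V, L and D each appear at most once; the only place a smaller symbol precedes a larger one is the allowed subtractive pair IV, the symbol right after such a pair (if any) is smaller than the pair's first symbol, and otherwise the values never increase from left to right. Value: D (500) + C (100) + C (100) + X (10) + X (10) + IV (4) = 724. So it is a valid standard Roman numeral.

Yes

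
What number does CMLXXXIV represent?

CMLXXXIV: CM=900, L=50, X=10, X=10, X=10, IV=4
900 + 50 + 10 + 10 + 10 + 4 = 984

984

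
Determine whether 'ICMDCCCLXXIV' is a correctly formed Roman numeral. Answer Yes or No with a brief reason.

'ICMDCCCLXXIV': Invalid subtractive combination: IC

No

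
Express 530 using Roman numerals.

Convert 530 to Roman numerals:
  530 contains 1×500 (D)
  30 contains 3×10 (XXX)

DXXX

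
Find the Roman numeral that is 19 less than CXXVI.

CXXVI = 126
126 - 19 = 107

CVII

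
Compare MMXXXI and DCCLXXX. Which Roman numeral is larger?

MMXXXI = 2031
DCCLXXX = 780
2031 is larger

MMXXXI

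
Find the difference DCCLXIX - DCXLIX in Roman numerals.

DCCLXIX = 769
DCXLIX = 649
769 - 649 = 120

CXX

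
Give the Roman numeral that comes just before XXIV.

XXIV = 24, so the previous integer is 24 - 1 = 23

XXIII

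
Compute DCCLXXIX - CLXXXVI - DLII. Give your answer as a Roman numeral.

DCCLXXIX = 779, CLXXXVI = 186, DLII = 552
779 - 186 = 593
593 - 552 = 41

XLI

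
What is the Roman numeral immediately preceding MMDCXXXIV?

MMDCXXXIV = 2634; previous is 2633

MMDCXXXIII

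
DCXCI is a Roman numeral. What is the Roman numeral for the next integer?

DCXCI = 691; next is 692

DCXCII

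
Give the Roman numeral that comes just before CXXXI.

CXXXI = 131, so the previous integer is 131 - 1 = 130

CXXX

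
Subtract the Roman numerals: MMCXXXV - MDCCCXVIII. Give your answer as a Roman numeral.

MMCXXXV = 2135
MDCCCXVIII = 1818
2135 - 1818 = 317

CCCXVII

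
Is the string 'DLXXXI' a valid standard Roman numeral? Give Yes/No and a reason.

'DLXXXI': Check the rules: uses only the symbols I, V, X, L, C, D, M; no symbol is repeated more than three times in a row; V, L and D each appear at most once; no smaller symbol precedes a larger one (values never increase from left to right). Value: D (500) + L (50) + X (10) + X (10) + X (10) + I (1) = 581. So it is a valid standard Roman numeral.

Yes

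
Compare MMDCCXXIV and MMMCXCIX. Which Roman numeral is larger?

MMDCCXXIV = 2724
MMMCXCIX = 3199
3199 is larger

MMMCXCIX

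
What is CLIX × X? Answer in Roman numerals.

CLIX = 159
X = 10
159 × 10 = 1590

MDXC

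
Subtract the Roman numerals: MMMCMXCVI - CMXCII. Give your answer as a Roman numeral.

MMMCMXCVI = 3996
CMXCII = 992
3996 - 992 = 3004

MMMIV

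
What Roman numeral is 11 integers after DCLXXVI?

DCLXXVI = 676
676 + 11 = 687

DCLXXXVII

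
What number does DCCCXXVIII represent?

DCCCXXVIII: D=500, C=100, C=100, C=100, X=10, X=10, V=5, I=1, I=1, I=1
500 + 100 + 100 + 100 + 10 + 10 + 5 + 1 + 1 + 1 = 828

828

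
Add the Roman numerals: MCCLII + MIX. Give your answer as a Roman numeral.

MCCLII = 1252
MIX = 1009
1252 + 1009 = 2261

MMCCLXI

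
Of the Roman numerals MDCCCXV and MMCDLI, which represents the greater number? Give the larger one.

MDCCCXV = 1815
MMCDLI = 2451
2451 is larger

MMCDLI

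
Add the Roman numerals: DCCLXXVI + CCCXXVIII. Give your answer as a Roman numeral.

DCCLXXVI = 776
CCCXXVIII = 328
776 + 328 = 1104

MCIV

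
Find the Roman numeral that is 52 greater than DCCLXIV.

DCCLXIV = 764
764 + 52 = 816

DCCCXVI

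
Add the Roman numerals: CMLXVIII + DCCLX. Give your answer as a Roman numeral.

CMLXVIII = 968
DCCLX = 760
968 + 760 = 1728

MDCCXXVIII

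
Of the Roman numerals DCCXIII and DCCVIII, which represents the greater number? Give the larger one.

DCCXIII = 713
DCCVIII = 708
713 is larger

DCCXIII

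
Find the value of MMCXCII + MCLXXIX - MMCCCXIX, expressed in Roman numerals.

MMCXCII = 2192, MCLXXIX = 1179, MMCCCXIX = 2319
2192 + 1179 = 3371
3371 - 2319 = 1052

MLII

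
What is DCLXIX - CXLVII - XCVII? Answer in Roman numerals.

DCLXIX = 669, CXLVII = 147, XCVII = 97
669 - 147 = 522
522 - 97 = 425

CDXXV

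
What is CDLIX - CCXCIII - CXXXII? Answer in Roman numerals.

CDLIX = 459, CCXCIII = 293, CXXXII = 132
459 - 293 = 166
166 - 132 = 34

XXXIV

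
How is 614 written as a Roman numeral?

Convert 614 to Roman numerals:
  614 contains 1×500 (D)
  114 contains 1×100 (C)
  14 contains 1×10 (X)
  4 contains 1×4 (IV)

DCXIV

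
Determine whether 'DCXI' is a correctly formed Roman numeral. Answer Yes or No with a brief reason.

'DCXI': Check the rules: uses only the symbols I, V, X, L, C, D, M; no symbol is repeated more than three times in a row; V, L and D each appear at most once; no smaller symbol precedes a larger one (values never increase from left to right). Value: D (500) + C (100) + X (10) + I (1) = 611. So it is a valid standard Roman numeral.

Yes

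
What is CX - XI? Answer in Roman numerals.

CX = 110
XI = 11
110 - 11 = 99

XCIX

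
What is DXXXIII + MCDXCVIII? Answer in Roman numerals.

DXXXIII = 533
MCDXCVIII = 1498
533 + 1498 = 2031

MMXXXI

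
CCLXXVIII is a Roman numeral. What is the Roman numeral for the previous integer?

CCLXXVIII = 278; previous is 277

CCLXXVII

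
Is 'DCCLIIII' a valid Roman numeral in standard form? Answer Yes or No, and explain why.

'DCCLIIII': More than 3 consecutive I's

No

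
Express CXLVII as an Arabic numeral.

CXLVII: C=100, XL=40, V=5, I=1, I=1
100 + 40 + 5 + 1 + 1 = 147

147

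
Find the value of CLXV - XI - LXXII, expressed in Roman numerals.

CLXV = 165, XI = 11, LXXII = 72
165 - 11 = 154
154 - 72 = 82

LXXXII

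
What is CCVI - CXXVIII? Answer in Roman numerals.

CCVI = 206
CXXVIII = 128
206 - 128 = 78

LXXVIII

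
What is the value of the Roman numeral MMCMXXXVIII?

MMCMXXXVIII: M=1000, M=1000, CM=900, X=10, X=10, X=10, V=5, I=1, I=1, I=1
1000 + 1000 + 900 + 10 + 10 + 10 + 5 + 1 + 1 + 1 = 2938

2938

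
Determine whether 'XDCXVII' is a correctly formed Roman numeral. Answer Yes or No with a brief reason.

'XDCXVII': Invalid subtractive combination: XD

No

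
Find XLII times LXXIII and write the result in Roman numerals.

XLII = 42
LXXIII = 73
42 × 73 = 3066

MMMLXVI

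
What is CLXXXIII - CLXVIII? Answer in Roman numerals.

CLXXXIII = 183
CLXVIII = 168
183 - 168 = 15

XV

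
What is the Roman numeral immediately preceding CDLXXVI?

CDLXXVI = 476, so the previous integer is 476 - 1 = 475

CDLXXV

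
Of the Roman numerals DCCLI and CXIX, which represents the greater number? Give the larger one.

DCCLI = 751
CXIX = 119
751 is larger

DCCLI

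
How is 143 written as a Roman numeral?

Convert 143 to Roman numerals:
  143 contains 1×100 (C)
  43 contains 1×40 (XL)
  3 contains 3×1 (III)

CXLIII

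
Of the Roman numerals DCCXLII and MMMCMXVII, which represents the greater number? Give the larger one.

DCCXLII = 742
MMMCMXVII = 3917
3917 is larger

MMMCMXVII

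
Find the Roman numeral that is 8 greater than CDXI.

CDXI = 411
411 + 8 = 419

CDXIX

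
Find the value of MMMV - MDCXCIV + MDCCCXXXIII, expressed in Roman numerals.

MMMV = 3005, MDCXCIV = 1694, MDCCCXXXIII = 1833
3005 - 1694 = 1311
1311 + 1833 = 3144

MMMCXLIV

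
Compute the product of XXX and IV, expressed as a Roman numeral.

XXX = 30
IV = 4
30 × 4 = 120

CXX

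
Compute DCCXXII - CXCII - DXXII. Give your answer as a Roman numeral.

DCCXXII = 722, CXCII = 192, DXXII = 522
722 - 192 = 530
530 - 522 = 8

VIII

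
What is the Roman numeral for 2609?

Convert 2609 to Roman numerals:
  2609 contains 2×1000 (MM)
  609 contains 1×500 (D)
  109 contains 1×100 (C)
  9 contains 1×9 (IX)

MMDCIX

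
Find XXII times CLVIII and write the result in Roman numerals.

XXII = 22
CLVIII = 158
22 × 158 = 3476

MMMCDLXXVI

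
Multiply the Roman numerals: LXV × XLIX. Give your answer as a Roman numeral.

LXV = 65
XLIX = 49
65 × 49 = 3185

MMMCLXXXV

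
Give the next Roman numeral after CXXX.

CXXX = 130, so the next integer is 130 + 1 = 131

CXXXI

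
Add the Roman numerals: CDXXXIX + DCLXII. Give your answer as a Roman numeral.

CDXXXIX = 439
DCLXII = 662
439 + 662 = 1101

MCI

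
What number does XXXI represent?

XXXI: X=10, X=10, X=10, I=1
10 + 10 + 10 + 1 = 31

31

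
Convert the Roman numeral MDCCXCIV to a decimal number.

MDCCXCIV: M=1000, D=500, C=100, C=100, XC=90, IV=4
1000 + 500 + 100 + 100 + 90 + 4 = 1794

1794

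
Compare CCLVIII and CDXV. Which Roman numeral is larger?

CCLVIII = 258
CDXV = 415
415 is larger

CDXV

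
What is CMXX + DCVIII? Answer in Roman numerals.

CMXX = 920
DCVIII = 608
920 + 608 = 1528

MDXXVIII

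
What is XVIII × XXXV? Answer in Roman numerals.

XVIII = 18
XXXV = 35
18 × 35 = 630

DCXXX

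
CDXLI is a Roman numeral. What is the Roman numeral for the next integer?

CDXLI = 441; next is 442

CDXLII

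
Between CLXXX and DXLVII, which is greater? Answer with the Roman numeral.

CLXXX = 180
DXLVII = 547
547 is larger

DXLVII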